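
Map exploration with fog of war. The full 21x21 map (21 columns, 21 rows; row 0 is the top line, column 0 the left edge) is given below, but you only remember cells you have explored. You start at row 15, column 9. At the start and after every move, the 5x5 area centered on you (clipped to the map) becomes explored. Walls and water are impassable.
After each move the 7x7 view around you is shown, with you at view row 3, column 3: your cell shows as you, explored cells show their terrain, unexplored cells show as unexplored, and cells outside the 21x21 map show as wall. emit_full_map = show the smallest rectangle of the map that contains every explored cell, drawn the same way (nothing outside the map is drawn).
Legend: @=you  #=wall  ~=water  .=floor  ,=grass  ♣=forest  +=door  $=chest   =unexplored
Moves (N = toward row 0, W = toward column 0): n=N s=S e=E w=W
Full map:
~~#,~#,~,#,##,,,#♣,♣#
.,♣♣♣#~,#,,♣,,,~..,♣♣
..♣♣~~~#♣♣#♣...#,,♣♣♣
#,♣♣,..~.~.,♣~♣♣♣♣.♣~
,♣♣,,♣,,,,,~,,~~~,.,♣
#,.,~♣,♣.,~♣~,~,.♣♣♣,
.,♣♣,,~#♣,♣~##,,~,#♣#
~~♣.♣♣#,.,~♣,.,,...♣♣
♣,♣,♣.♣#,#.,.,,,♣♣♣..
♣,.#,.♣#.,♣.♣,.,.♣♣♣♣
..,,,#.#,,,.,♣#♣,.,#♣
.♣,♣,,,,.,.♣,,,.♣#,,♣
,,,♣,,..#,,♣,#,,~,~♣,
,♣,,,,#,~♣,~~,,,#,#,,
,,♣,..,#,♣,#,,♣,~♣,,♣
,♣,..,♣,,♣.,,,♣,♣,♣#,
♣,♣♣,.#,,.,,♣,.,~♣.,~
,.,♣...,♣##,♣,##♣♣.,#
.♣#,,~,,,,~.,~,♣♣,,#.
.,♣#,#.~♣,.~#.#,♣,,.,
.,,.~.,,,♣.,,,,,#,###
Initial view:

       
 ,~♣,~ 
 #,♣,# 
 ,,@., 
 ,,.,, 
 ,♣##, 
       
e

       
,~♣,~~ 
#,♣,#, 
,,♣@,, 
,,.,,♣ 
,♣##,♣ 
       

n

       
 #,,♣, 
,~♣,~~ 
#,♣@#, 
,,♣.,, 
,,.,,♣ 
,♣##,♣ 

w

       
 .#,,♣,
 ,~♣,~~
 #,@,#,
 ,,♣.,,
 ,,.,,♣
 ,♣##,♣

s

 .#,,♣,
 ,~♣,~~
 #,♣,#,
 ,,@.,,
 ,,.,,♣
 ,♣##,♣
       

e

.#,,♣, 
,~♣,~~ 
#,♣,#, 
,,♣@,, 
,,.,,♣ 
,♣##,♣ 
       

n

       
.#,,♣, 
,~♣,~~ 
#,♣@#, 
,,♣.,, 
,,.,,♣ 
,♣##,♣ 

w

       
 .#,,♣,
 ,~♣,~~
 #,@,#,
 ,,♣.,,
 ,,.,,♣
 ,♣##,♣

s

 .#,,♣,
 ,~♣,~~
 #,♣,#,
 ,,@.,,
 ,,.,,♣
 ,♣##,♣
       

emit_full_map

.#,,♣,
,~♣,~~
#,♣,#,
,,@.,,
,,.,,♣
,♣##,♣


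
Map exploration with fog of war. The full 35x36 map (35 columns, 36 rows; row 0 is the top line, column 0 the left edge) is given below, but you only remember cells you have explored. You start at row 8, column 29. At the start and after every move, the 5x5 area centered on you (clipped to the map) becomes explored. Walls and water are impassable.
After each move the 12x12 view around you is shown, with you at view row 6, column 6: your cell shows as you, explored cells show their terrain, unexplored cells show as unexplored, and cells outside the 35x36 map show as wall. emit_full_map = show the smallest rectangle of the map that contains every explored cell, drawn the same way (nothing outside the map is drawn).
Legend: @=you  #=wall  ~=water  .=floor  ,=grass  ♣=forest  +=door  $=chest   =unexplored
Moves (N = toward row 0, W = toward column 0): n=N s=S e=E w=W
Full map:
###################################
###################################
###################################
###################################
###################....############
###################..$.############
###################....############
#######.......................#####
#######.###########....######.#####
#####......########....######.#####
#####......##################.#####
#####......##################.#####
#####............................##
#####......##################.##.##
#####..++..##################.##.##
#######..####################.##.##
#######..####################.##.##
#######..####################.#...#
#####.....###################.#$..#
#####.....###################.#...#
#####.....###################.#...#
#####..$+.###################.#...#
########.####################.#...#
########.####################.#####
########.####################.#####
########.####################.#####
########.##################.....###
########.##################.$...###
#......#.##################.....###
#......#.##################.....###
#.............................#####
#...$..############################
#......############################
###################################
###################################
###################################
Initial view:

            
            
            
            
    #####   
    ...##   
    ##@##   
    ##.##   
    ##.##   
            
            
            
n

            
            
            
            
    #####   
    #####   
    ..@##   
    ##.##   
    ##.##   
    ##.##   
            
            

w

            
            
            
            
    ######  
    ######  
    ..@.##  
    ###.##  
    ###.##  
     ##.##  
            
            

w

            
            
            
            
    ####### 
    ####### 
    ..@..## 
    ####.## 
    ####.## 
      ##.## 
            
            

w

            
            
            
            
    ########
    ########
    ..@...##
    #####.##
    #####.##
       ##.##
            
            

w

            
            
            
            
    ########
    ########
    ..@....#
    ######.#
    ######.#
        ##.#
            
            

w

            
            
            
            
    .#######
    .#######
    ..@.....
    .######.
    .######.
         ##.
            
            

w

            
            
            
            
    $.######
    ..######
    ..@.....
    ..######
    ..######
          ##
            
            

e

            
            
            
            
   $.#######
   ..#######
   ...@.....
   ..######.
   ..######.
         ##.
            
            

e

            
            
            
            
  $.########
  ..########
  ....@....#
  ..######.#
  ..######.#
        ##.#
            
            

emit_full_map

$.#########
..#########
....@....##
..######.##
..######.##
      ##.##

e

            
            
            
            
 $.#########
 ..#########
 .....@...##
 ..######.##
 ..######.##
       ##.##
            
            

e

            
            
            
            
$.######### 
..######### 
......@..## 
..######.## 
..######.## 
      ##.## 
            
            

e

            
            
            
            
.#########  
.#########  
......@.##  
.######.##  
.######.##  
     ##.##  
            
            

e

            
            
            
            
#########   
#########   
......@##   
######.##   
######.##   
    ##.##   
            
            

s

            
            
            
#########   
#########   
.......##   
######@##   
######.##   
    ##.##   
            
            
            

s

            
            
#########   
#########   
.......##   
######.##   
######@##   
    ##.##   
    ##.##   
            
            
            

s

            
#########   
#########   
.......##   
######.##   
######.##   
    ##@##   
    ##.##   
    .....   
            
            
            

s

#########   
#########   
.......##   
######.##   
######.##   
    ##.##   
    ##@##   
    .....   
    ##.##   
            
            
            

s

#########   
.......##   
######.##   
######.##   
    ##.##   
    ##.##   
    ..@..   
    ##.##   
    ##.##   
            
            
            

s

.......##   
######.##   
######.##   
    ##.##   
    ##.##   
    .....   
    ##@##   
    ##.##   
    ##.##   
            
            
            

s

######.##   
######.##   
    ##.##   
    ##.##   
    .....   
    ##.##   
    ##@##   
    ##.##   
    ##.##   
            
            
            

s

######.##   
    ##.##   
    ##.##   
    .....   
    ##.##   
    ##.##   
    ##@##   
    ##.##   
    ##.#.   
            
            
            

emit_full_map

$.#########
..#########
.........##
..######.##
..######.##
      ##.##
      ##.##
      .....
      ##.##
      ##.##
      ##@##
      ##.##
      ##.#.

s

    ##.##   
    ##.##   
    .....   
    ##.##   
    ##.##   
    ##.##   
    ##@##   
    ##.#.   
    ##.#$   
            
            
            

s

    ##.##   
    .....   
    ##.##   
    ##.##   
    ##.##   
    ##.##   
    ##@#.   
    ##.#$   
    ##.#.   
            
            
            

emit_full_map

$.#########
..#########
.........##
..######.##
..######.##
      ##.##
      ##.##
      .....
      ##.##
      ##.##
      ##.##
      ##.##
      ##@#.
      ##.#$
      ##.#.


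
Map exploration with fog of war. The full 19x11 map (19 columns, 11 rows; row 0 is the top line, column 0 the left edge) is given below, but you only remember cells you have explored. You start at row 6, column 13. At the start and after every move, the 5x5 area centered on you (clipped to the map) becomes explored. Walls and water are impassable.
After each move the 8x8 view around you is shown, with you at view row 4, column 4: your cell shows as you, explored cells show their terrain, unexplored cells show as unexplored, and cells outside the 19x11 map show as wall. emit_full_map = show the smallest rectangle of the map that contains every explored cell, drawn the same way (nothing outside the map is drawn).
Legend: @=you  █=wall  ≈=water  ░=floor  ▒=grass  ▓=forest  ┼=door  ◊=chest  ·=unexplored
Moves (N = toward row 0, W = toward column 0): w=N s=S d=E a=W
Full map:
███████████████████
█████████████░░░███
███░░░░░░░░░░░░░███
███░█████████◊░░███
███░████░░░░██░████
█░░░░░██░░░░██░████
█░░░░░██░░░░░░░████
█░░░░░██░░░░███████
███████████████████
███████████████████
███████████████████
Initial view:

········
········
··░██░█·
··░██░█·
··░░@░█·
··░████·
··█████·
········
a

········
········
··░░██░█
··░░██░█
··░░@░░█
··░░████
··██████
········

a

········
········
··░░░██░
··░░░██░
··░░@░░░
··░░░███
··██████
········

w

········
········
··████◊·
··░░░██░
··░░@██░
··░░░░░░
··░░░███
··██████

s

········
··████◊·
··░░░██░
··░░░██░
··░░@░░░
··░░░███
··██████
········

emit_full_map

████◊··
░░░██░█
░░░██░█
░░@░░░█
░░░████
███████

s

··████◊·
··░░░██░
··░░░██░
··░░░░░░
··░░@███
··██████
··█████·
········

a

···████◊
···░░░██
··░░░░██
··░░░░░░
··░░@░██
··██████
··██████
········

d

··████◊·
··░░░██░
·░░░░██░
·░░░░░░░
·░░░@███
·███████
·██████·
········

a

···████◊
···░░░██
··░░░░██
··░░░░░░
··░░@░██
··██████
··██████
········

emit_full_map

·████◊··
·░░░██░█
░░░░██░█
░░░░░░░█
░░@░████
████████
██████··


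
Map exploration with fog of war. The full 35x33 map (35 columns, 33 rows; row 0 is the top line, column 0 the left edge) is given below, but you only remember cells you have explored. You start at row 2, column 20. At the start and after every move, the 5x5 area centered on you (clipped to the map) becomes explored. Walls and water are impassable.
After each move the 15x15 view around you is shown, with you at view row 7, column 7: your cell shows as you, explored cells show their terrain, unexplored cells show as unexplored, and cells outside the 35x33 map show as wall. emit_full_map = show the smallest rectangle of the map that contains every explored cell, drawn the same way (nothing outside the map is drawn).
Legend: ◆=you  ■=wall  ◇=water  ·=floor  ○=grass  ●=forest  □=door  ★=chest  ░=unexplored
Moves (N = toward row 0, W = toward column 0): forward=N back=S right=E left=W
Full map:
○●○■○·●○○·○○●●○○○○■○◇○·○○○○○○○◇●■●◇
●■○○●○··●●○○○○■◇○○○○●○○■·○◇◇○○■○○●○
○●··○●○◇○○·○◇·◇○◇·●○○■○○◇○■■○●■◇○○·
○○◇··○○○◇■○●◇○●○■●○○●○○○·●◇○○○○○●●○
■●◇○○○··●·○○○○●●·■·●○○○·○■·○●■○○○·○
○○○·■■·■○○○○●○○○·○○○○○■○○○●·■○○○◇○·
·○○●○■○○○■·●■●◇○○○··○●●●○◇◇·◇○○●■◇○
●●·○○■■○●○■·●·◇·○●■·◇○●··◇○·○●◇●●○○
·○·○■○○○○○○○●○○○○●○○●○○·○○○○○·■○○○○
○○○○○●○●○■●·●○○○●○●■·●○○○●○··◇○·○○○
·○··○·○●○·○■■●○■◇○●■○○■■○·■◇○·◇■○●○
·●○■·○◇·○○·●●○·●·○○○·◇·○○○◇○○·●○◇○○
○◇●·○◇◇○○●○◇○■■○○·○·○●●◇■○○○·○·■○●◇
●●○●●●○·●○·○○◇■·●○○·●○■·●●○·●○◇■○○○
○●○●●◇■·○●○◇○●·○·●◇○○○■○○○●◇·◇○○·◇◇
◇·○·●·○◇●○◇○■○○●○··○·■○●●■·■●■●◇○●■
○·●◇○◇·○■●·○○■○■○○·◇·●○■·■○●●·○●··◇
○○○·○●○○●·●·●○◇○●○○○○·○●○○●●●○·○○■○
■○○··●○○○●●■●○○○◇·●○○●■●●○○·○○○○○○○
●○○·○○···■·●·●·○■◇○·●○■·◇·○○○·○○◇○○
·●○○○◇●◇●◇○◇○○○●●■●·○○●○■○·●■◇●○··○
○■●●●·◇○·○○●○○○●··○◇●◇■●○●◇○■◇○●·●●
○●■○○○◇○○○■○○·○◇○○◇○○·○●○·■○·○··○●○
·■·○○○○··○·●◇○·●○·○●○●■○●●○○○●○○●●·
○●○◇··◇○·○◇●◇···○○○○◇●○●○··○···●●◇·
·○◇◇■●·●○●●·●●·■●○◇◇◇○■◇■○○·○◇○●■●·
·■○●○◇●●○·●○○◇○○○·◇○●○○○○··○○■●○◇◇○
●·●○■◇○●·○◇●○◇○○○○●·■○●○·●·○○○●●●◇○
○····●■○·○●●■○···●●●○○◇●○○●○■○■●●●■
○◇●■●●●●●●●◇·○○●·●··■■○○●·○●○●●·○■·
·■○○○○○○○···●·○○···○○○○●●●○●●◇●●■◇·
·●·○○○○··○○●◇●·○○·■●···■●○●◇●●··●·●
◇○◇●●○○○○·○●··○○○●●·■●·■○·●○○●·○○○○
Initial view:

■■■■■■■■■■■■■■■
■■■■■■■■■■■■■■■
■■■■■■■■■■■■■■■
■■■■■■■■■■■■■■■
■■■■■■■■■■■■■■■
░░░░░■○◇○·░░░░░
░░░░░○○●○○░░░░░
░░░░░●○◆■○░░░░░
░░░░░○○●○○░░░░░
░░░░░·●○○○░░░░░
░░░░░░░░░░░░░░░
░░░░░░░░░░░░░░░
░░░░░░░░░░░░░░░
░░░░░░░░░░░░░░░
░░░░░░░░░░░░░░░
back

■■■■■■■■■■■■■■■
■■■■■■■■■■■■■■■
■■■■■■■■■■■■■■■
■■■■■■■■■■■■■■■
░░░░░■○◇○·░░░░░
░░░░░○○●○○░░░░░
░░░░░●○○■○░░░░░
░░░░░○○◆○○░░░░░
░░░░░·●○○○░░░░░
░░░░░○○○○■░░░░░
░░░░░░░░░░░░░░░
░░░░░░░░░░░░░░░
░░░░░░░░░░░░░░░
░░░░░░░░░░░░░░░
░░░░░░░░░░░░░░░

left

■■■■■■■■■■■■■■■
■■■■■■■■■■■■■■■
■■■■■■■■■■■■■■■
■■■■■■■■■■■■■■■
░░░░░░■○◇○·░░░░
░░░░░○○○●○○░░░░
░░░░░·●○○■○░░░░
░░░░░●○◆●○○░░░░
░░░░░■·●○○○░░░░
░░░░░○○○○○■░░░░
░░░░░░░░░░░░░░░
░░░░░░░░░░░░░░░
░░░░░░░░░░░░░░░
░░░░░░░░░░░░░░░
░░░░░░░░░░░░░░░

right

■■■■■■■■■■■■■■■
■■■■■■■■■■■■■■■
■■■■■■■■■■■■■■■
■■■■■■■■■■■■■■■
░░░░░■○◇○·░░░░░
░░░░○○○●○○░░░░░
░░░░·●○○■○░░░░░
░░░░●○○◆○○░░░░░
░░░░■·●○○○░░░░░
░░░░○○○○○■░░░░░
░░░░░░░░░░░░░░░
░░░░░░░░░░░░░░░
░░░░░░░░░░░░░░░
░░░░░░░░░░░░░░░
░░░░░░░░░░░░░░░

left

■■■■■■■■■■■■■■■
■■■■■■■■■■■■■■■
■■■■■■■■■■■■■■■
■■■■■■■■■■■■■■■
░░░░░░■○◇○·░░░░
░░░░░○○○●○○░░░░
░░░░░·●○○■○░░░░
░░░░░●○◆●○○░░░░
░░░░░■·●○○○░░░░
░░░░░○○○○○■░░░░
░░░░░░░░░░░░░░░
░░░░░░░░░░░░░░░
░░░░░░░░░░░░░░░
░░░░░░░░░░░░░░░
░░░░░░░░░░░░░░░

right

■■■■■■■■■■■■■■■
■■■■■■■■■■■■■■■
■■■■■■■■■■■■■■■
■■■■■■■■■■■■■■■
░░░░░■○◇○·░░░░░
░░░░○○○●○○░░░░░
░░░░·●○○■○░░░░░
░░░░●○○◆○○░░░░░
░░░░■·●○○○░░░░░
░░░░○○○○○■░░░░░
░░░░░░░░░░░░░░░
░░░░░░░░░░░░░░░
░░░░░░░░░░░░░░░
░░░░░░░░░░░░░░░
░░░░░░░░░░░░░░░

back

■■■■■■■■■■■■■■■
■■■■■■■■■■■■■■■
■■■■■■■■■■■■■■■
░░░░░■○◇○·░░░░░
░░░░○○○●○○░░░░░
░░░░·●○○■○░░░░░
░░░░●○○●○○░░░░░
░░░░■·●◆○○░░░░░
░░░░○○○○○■░░░░░
░░░░░··○●●░░░░░
░░░░░░░░░░░░░░░
░░░░░░░░░░░░░░░
░░░░░░░░░░░░░░░
░░░░░░░░░░░░░░░
░░░░░░░░░░░░░░░

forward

■■■■■■■■■■■■■■■
■■■■■■■■■■■■■■■
■■■■■■■■■■■■■■■
■■■■■■■■■■■■■■■
░░░░░■○◇○·░░░░░
░░░░○○○●○○░░░░░
░░░░·●○○■○░░░░░
░░░░●○○◆○○░░░░░
░░░░■·●○○○░░░░░
░░░░○○○○○■░░░░░
░░░░░··○●●░░░░░
░░░░░░░░░░░░░░░
░░░░░░░░░░░░░░░
░░░░░░░░░░░░░░░
░░░░░░░░░░░░░░░

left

■■■■■■■■■■■■■■■
■■■■■■■■■■■■■■■
■■■■■■■■■■■■■■■
■■■■■■■■■■■■■■■
░░░░░░■○◇○·░░░░
░░░░░○○○●○○░░░░
░░░░░·●○○■○░░░░
░░░░░●○◆●○○░░░░
░░░░░■·●○○○░░░░
░░░░░○○○○○■░░░░
░░░░░░··○●●░░░░
░░░░░░░░░░░░░░░
░░░░░░░░░░░░░░░
░░░░░░░░░░░░░░░
░░░░░░░░░░░░░░░

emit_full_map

░■○◇○·
○○○●○○
·●○○■○
●○◆●○○
■·●○○○
○○○○○■
░··○●●

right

■■■■■■■■■■■■■■■
■■■■■■■■■■■■■■■
■■■■■■■■■■■■■■■
■■■■■■■■■■■■■■■
░░░░░■○◇○·░░░░░
░░░░○○○●○○░░░░░
░░░░·●○○■○░░░░░
░░░░●○○◆○○░░░░░
░░░░■·●○○○░░░░░
░░░░○○○○○■░░░░░
░░░░░··○●●░░░░░
░░░░░░░░░░░░░░░
░░░░░░░░░░░░░░░
░░░░░░░░░░░░░░░
░░░░░░░░░░░░░░░

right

■■■■■■■■■■■■■■■
■■■■■■■■■■■■■■■
■■■■■■■■■■■■■■■
■■■■■■■■■■■■■■■
░░░░■○◇○·░░░░░░
░░░○○○●○○■░░░░░
░░░·●○○■○○░░░░░
░░░●○○●◆○○░░░░░
░░░■·●○○○·░░░░░
░░░○○○○○■○░░░░░
░░░░··○●●░░░░░░
░░░░░░░░░░░░░░░
░░░░░░░░░░░░░░░
░░░░░░░░░░░░░░░
░░░░░░░░░░░░░░░

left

■■■■■■■■■■■■■■■
■■■■■■■■■■■■■■■
■■■■■■■■■■■■■■■
■■■■■■■■■■■■■■■
░░░░░■○◇○·░░░░░
░░░░○○○●○○■░░░░
░░░░·●○○■○○░░░░
░░░░●○○◆○○○░░░░
░░░░■·●○○○·░░░░
░░░░○○○○○■○░░░░
░░░░░··○●●░░░░░
░░░░░░░░░░░░░░░
░░░░░░░░░░░░░░░
░░░░░░░░░░░░░░░
░░░░░░░░░░░░░░░

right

■■■■■■■■■■■■■■■
■■■■■■■■■■■■■■■
■■■■■■■■■■■■■■■
■■■■■■■■■■■■■■■
░░░░■○◇○·░░░░░░
░░░○○○●○○■░░░░░
░░░·●○○■○○░░░░░
░░░●○○●◆○○░░░░░
░░░■·●○○○·░░░░░
░░░○○○○○■○░░░░░
░░░░··○●●░░░░░░
░░░░░░░░░░░░░░░
░░░░░░░░░░░░░░░
░░░░░░░░░░░░░░░
░░░░░░░░░░░░░░░

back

■■■■■■■■■■■■■■■
■■■■■■■■■■■■■■■
■■■■■■■■■■■■■■■
░░░░■○◇○·░░░░░░
░░░○○○●○○■░░░░░
░░░·●○○■○○░░░░░
░░░●○○●○○○░░░░░
░░░■·●○◆○·░░░░░
░░░○○○○○■○░░░░░
░░░░··○●●●░░░░░
░░░░░░░░░░░░░░░
░░░░░░░░░░░░░░░
░░░░░░░░░░░░░░░
░░░░░░░░░░░░░░░
░░░░░░░░░░░░░░░

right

■■■■■■■■■■■■■■■
■■■■■■■■■■■■■■■
■■■■■■■■■■■■■■■
░░░■○◇○·░░░░░░░
░░○○○●○○■░░░░░░
░░·●○○■○○◇░░░░░
░░●○○●○○○·░░░░░
░░■·●○○◆·○░░░░░
░░○○○○○■○○░░░░░
░░░··○●●●○░░░░░
░░░░░░░░░░░░░░░
░░░░░░░░░░░░░░░
░░░░░░░░░░░░░░░
░░░░░░░░░░░░░░░
░░░░░░░░░░░░░░░

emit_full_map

░■○◇○·░░
○○○●○○■░
·●○○■○○◇
●○○●○○○·
■·●○○◆·○
○○○○○■○○
░··○●●●○

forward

■■■■■■■■■■■■■■■
■■■■■■■■■■■■■■■
■■■■■■■■■■■■■■■
■■■■■■■■■■■■■■■
░░░■○◇○·░░░░░░░
░░○○○●○○■·░░░░░
░░·●○○■○○◇░░░░░
░░●○○●○◆○·░░░░░
░░■·●○○○·○░░░░░
░░○○○○○■○○░░░░░
░░░··○●●●○░░░░░
░░░░░░░░░░░░░░░
░░░░░░░░░░░░░░░
░░░░░░░░░░░░░░░
░░░░░░░░░░░░░░░

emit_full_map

░■○◇○·░░
○○○●○○■·
·●○○■○○◇
●○○●○◆○·
■·●○○○·○
○○○○○■○○
░··○●●●○


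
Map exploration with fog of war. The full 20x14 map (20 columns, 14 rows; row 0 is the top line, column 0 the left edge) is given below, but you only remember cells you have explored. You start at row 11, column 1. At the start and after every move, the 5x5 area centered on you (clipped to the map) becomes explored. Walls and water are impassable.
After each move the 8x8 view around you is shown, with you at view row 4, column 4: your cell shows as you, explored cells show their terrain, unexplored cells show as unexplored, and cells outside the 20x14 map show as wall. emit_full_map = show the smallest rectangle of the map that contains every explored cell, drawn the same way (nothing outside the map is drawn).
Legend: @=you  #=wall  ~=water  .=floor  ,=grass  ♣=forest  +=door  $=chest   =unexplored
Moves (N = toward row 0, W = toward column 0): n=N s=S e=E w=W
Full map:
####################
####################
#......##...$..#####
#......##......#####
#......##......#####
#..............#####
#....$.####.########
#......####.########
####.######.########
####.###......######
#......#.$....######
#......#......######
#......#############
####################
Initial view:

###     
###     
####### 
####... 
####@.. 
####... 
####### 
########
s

###     
####### 
####... 
####... 
####@.. 
####### 
########
########

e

##      
######  
###.... 
###.... 
###.@.. 
####### 
########
########

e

#       
#####   
##..... 
##..... 
##..@.. 
####### 
########
########

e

        
####    
#...... 
#...... 
#...@.. 
####### 
########
########

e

        
###     
......# 
......# 
....@.# 
####### 
########
########

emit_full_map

####    
#......#
#......#
#....@.#
########

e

        
##      
.....#. 
.....#. 
....@## 
####### 
########
########

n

        
        
##.###. 
.....#. 
....@#. 
.....## 
####### 
########

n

        
        
  .#### 
##.###. 
....@#. 
.....#. 
.....## 
####### 

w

        
        
  #.####
###.###.
....@.#.
......#.
......##
########

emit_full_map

   #.####
####.###.
#....@.#.
#......#.
#......##
#########

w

        
        
  ##.###
####.###
#...@..#
#......#
#......#
########

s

        
  ##.###
####.###
#......#
#...@..#
#......#
########
########

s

  ##.###
####.###
#......#
#......#
#...@..#
########
########
########

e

 ##.####
###.###.
......#.
......#.
....@.##
########
########
########

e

##.#### 
##.###. 
.....#. 
.....#. 
....@## 
####### 
########
########

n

        
##.#### 
##.###. 
.....#. 
....@#. 
.....## 
####### 
########

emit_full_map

  ##.####
####.###.
#......#.
#.....@#.
#......##
#########


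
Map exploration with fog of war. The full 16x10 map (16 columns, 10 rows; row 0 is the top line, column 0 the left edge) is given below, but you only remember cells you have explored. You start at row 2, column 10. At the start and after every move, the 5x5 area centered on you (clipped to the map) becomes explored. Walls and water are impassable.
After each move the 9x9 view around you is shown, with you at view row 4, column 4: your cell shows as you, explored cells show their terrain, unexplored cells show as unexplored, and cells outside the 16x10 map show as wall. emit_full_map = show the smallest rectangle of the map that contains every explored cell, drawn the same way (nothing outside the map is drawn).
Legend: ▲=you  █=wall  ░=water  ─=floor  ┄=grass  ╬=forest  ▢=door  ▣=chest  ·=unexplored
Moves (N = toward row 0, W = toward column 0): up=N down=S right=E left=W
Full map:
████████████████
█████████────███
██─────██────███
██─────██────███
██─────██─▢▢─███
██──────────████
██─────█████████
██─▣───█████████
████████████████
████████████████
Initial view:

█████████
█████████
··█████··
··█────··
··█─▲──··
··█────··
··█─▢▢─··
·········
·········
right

█████████
█████████
·██████··
·█────█··
·█──▲─█··
·█────█··
·█─▢▢─█··
·········
·········

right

█████████
█████████
███████·█
█────██·█
█───▲██·█
█────██·█
█─▢▢─██·█
········█
········█

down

█████████
███████·█
█────██·█
█────██·█
█───▲██·█
█─▢▢─██·█
··──███·█
········█
········█

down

███████·█
█────██·█
█────██·█
█────██·█
█─▢▢▲██·█
··──███·█
··█████·█
········█
········█

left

·███████·
·█────██·
·█────██·
·█────██·
·█─▢▲─██·
··───███·
··██████·
·········
·········

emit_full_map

███████
█────██
█────██
█────██
█─▢▲─██
·───███
·██████

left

··███████
··█────██
··█────██
··█────██
··█─▲▢─██
··────███
··███████
·········
·········

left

···██████
···█────█
··██────█
··██────█
··██▲▢▢─█
··─────██
··███████
·········
·········

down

···█────█
··██────█
··██────█
··██─▢▢─█
··──▲──██
··███████
··█████··
·········
·········

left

····█────
···██────
··─██────
··─██─▢▢─
··──▲───█
··─██████
··─█████·
·········
·········

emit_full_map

··███████
··█────██
·██────██
─██────██
─██─▢▢─██
──▲───███
─████████
─█████···

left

·····█───
····██───
··──██───
··──██─▢▢
··──▲────
··──█████
··──█████
·········
·········

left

······█──
·····██──
··───██──
··───██─▢
··──▲────
··───████
··───████
·········
·········

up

······███
······█──
··───██──
··───██──
··──▲██─▢
··───────
··───████
··───████
·········

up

█████████
······███
··█████──
··───██──
··──▲██──
··───██─▢
··───────
··───████
··───████

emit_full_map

····███████
█████────██
───██────██
──▲██────██
───██─▢▢─██
────────███
───████████
───█████···


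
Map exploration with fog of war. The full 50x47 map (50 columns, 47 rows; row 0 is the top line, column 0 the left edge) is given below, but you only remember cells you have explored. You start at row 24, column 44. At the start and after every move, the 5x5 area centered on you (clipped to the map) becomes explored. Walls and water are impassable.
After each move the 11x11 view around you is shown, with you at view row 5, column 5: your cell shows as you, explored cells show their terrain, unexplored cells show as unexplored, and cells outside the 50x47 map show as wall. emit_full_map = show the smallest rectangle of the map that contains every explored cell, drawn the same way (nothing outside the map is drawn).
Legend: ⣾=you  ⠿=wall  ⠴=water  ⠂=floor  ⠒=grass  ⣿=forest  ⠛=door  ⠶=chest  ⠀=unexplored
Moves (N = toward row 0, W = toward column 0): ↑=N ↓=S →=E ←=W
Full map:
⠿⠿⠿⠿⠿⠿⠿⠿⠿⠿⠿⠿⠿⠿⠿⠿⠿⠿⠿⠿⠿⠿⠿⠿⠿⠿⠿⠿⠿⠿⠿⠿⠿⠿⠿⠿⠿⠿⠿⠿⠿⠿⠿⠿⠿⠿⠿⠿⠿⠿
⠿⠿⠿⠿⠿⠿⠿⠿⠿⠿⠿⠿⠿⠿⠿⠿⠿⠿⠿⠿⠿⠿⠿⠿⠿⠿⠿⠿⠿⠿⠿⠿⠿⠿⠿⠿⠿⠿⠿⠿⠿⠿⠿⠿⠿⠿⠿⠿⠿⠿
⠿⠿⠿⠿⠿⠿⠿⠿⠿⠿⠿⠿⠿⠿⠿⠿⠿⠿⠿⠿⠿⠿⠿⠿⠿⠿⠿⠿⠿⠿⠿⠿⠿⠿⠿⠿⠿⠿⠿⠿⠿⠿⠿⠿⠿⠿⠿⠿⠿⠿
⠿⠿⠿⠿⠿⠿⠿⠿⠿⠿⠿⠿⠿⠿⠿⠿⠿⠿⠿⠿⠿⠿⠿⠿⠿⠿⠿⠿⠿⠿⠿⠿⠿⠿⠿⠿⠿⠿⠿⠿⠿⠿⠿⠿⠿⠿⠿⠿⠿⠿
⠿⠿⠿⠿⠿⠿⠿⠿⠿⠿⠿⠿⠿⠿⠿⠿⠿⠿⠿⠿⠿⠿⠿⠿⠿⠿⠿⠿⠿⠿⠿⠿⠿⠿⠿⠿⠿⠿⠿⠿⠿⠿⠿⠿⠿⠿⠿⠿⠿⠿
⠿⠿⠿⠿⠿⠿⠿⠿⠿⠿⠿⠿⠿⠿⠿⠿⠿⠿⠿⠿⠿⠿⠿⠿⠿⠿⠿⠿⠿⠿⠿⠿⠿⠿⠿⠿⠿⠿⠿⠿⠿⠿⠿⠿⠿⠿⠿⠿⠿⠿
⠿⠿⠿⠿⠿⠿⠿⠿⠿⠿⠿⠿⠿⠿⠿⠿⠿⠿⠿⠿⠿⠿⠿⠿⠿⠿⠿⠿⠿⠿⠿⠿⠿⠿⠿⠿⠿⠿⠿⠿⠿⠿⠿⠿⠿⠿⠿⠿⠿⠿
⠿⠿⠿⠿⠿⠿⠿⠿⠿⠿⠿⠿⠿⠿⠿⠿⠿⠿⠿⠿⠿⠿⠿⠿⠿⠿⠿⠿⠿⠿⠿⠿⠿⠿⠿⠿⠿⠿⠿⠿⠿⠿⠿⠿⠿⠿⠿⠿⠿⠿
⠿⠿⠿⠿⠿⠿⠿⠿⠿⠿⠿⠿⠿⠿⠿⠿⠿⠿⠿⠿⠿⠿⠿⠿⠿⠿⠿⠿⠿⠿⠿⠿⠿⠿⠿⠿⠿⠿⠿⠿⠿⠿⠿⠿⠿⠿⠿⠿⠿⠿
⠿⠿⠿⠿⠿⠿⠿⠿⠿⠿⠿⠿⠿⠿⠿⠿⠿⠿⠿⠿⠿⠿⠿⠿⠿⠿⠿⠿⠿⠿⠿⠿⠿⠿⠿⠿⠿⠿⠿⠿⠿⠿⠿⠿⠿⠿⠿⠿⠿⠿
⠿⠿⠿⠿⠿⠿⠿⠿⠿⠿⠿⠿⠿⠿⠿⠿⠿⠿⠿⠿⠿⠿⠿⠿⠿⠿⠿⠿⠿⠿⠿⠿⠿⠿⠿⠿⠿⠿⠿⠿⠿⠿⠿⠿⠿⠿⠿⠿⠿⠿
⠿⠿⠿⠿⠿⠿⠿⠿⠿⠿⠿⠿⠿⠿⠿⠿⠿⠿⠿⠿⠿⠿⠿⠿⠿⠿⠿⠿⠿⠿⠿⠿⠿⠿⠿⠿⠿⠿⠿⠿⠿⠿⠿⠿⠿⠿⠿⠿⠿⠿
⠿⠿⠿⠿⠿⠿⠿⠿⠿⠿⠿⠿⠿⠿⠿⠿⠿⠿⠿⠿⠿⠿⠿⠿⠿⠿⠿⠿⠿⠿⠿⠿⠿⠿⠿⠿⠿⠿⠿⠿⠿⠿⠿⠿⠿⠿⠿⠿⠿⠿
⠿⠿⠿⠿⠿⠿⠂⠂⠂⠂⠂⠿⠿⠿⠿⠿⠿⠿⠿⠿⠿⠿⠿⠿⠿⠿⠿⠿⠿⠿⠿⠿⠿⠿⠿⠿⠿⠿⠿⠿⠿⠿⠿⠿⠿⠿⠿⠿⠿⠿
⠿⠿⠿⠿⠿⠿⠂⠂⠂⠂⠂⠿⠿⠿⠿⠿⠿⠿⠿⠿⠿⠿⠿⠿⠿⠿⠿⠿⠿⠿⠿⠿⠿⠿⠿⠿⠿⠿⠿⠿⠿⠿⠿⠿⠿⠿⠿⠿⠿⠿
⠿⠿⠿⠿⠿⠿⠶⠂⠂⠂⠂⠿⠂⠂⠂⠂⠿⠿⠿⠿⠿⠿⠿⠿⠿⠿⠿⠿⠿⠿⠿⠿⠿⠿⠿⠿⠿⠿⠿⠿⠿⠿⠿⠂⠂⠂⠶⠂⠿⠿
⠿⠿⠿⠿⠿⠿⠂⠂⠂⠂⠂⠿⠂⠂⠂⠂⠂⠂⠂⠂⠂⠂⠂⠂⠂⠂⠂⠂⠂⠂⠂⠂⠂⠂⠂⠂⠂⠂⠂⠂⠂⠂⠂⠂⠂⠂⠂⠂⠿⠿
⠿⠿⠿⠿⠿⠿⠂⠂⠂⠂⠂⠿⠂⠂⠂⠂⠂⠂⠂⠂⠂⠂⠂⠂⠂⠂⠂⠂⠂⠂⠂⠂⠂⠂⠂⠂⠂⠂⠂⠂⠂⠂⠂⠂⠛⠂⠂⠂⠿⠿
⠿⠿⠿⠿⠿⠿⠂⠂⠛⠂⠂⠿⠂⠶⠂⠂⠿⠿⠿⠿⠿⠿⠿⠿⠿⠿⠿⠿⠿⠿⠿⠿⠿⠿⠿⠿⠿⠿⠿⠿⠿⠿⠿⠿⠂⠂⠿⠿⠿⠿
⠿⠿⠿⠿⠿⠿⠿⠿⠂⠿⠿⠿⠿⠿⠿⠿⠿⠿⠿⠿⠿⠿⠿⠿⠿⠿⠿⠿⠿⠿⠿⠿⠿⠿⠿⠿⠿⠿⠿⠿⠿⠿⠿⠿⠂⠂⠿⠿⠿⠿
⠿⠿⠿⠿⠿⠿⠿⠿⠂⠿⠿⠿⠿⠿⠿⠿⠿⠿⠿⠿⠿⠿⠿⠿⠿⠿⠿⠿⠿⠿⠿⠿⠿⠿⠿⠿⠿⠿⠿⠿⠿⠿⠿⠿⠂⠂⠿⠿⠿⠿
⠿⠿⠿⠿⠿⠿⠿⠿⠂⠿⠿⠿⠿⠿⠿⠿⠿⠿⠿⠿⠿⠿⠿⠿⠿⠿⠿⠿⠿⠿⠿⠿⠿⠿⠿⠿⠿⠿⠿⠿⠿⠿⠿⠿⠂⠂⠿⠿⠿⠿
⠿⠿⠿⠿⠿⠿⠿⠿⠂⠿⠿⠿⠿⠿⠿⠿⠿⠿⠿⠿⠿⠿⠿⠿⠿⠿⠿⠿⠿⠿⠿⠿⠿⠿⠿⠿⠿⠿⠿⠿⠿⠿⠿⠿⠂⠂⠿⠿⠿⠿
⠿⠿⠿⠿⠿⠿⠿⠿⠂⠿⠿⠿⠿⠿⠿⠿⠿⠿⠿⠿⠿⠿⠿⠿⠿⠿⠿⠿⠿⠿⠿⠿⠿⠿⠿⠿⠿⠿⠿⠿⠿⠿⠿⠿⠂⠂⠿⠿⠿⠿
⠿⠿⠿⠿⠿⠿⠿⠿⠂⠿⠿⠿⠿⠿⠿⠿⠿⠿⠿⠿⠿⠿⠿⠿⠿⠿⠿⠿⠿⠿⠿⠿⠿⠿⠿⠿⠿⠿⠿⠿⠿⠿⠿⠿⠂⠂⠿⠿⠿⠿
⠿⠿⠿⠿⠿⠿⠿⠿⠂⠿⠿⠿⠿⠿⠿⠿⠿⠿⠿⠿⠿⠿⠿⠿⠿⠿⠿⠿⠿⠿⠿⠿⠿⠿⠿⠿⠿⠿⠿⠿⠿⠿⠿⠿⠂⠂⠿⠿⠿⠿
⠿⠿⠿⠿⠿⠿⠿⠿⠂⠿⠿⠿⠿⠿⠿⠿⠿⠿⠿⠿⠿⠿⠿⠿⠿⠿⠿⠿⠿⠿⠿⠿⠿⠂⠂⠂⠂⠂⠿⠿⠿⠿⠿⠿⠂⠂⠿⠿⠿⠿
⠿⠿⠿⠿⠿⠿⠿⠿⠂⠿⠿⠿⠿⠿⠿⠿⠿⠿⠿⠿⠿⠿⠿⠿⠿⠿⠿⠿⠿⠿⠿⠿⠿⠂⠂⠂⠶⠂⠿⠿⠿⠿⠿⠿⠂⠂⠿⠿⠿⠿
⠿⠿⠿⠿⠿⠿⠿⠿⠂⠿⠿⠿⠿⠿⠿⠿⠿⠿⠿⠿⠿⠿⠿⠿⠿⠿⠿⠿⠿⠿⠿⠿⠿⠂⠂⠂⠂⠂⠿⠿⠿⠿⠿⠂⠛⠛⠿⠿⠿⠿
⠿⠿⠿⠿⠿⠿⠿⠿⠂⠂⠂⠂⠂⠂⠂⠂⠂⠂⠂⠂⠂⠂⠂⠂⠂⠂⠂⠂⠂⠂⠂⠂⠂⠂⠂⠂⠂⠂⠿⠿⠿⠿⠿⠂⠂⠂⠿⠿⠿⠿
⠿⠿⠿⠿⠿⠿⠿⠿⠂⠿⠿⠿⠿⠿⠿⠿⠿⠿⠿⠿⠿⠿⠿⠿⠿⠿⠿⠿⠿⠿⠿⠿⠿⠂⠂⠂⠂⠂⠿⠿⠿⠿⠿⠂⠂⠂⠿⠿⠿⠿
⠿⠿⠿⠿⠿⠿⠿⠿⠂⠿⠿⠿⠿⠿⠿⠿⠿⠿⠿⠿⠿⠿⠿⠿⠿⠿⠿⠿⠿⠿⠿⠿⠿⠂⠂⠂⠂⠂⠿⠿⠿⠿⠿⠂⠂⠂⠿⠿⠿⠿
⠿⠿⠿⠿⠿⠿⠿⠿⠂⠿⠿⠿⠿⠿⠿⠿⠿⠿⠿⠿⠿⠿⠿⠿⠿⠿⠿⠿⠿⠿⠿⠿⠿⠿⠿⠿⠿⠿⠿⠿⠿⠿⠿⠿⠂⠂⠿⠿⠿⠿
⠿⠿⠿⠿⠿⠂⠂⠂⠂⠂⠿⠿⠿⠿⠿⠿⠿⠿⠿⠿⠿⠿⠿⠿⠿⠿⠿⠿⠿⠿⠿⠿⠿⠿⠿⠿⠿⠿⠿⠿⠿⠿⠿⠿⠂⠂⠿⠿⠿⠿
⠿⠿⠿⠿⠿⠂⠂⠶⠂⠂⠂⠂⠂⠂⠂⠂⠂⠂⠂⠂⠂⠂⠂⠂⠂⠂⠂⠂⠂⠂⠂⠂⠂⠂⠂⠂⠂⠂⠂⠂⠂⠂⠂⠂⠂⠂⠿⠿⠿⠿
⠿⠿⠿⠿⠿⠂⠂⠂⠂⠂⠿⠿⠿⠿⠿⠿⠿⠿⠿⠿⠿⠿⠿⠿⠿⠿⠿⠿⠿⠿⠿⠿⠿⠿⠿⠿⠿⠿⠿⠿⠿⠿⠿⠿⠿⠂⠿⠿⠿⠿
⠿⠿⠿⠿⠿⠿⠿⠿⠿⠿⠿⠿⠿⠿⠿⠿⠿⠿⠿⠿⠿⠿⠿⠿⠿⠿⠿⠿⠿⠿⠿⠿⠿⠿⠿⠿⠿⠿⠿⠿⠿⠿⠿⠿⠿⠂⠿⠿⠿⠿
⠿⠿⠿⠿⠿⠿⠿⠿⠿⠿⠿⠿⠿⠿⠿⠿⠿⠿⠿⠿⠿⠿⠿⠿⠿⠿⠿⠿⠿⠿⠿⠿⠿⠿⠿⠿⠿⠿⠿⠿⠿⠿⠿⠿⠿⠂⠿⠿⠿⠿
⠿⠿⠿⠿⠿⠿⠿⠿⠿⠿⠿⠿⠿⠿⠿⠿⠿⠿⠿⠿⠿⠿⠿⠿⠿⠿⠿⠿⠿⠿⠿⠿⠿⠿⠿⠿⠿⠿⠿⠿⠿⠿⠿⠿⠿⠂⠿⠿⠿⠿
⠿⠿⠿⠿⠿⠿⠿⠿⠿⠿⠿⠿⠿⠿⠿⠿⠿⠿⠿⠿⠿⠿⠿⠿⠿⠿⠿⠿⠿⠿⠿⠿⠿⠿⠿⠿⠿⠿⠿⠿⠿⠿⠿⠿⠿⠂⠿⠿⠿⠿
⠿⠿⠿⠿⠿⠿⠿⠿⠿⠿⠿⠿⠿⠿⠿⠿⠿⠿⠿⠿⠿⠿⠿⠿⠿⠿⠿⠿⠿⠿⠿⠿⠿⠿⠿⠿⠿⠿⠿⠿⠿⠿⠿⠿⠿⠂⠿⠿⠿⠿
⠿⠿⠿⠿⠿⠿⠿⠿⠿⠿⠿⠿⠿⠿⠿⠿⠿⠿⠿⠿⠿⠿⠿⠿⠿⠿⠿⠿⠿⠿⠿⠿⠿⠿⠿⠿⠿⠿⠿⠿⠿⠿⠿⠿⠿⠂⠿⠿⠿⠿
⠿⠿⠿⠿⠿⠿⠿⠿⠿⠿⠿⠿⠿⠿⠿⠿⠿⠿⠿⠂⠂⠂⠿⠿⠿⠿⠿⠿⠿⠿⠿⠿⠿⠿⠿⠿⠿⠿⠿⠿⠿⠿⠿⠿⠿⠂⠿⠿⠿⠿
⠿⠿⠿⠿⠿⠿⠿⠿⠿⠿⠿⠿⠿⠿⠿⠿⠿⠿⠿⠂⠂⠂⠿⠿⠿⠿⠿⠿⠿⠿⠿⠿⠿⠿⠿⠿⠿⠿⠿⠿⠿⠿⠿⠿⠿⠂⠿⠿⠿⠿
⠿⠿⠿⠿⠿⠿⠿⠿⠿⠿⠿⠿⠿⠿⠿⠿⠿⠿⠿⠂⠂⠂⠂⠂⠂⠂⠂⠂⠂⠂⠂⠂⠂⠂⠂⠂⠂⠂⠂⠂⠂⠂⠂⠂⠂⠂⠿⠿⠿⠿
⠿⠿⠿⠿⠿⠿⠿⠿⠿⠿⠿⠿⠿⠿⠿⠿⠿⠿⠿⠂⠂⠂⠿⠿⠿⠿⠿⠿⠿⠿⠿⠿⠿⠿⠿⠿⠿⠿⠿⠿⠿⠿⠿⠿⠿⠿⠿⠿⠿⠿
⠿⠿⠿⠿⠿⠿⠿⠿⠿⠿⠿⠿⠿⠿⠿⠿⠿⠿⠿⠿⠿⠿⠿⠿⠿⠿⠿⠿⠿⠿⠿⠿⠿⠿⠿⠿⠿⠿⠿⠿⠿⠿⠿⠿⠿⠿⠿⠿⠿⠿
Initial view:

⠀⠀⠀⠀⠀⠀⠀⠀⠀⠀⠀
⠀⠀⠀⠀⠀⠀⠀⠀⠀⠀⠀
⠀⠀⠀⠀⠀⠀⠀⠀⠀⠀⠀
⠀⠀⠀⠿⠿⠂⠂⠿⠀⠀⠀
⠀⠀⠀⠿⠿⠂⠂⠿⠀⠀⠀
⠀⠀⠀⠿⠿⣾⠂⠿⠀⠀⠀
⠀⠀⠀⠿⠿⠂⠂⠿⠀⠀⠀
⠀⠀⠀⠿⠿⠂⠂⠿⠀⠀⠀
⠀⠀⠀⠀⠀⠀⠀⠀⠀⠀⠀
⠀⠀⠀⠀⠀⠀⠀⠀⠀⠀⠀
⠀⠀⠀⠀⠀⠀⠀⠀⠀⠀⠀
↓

⠀⠀⠀⠀⠀⠀⠀⠀⠀⠀⠀
⠀⠀⠀⠀⠀⠀⠀⠀⠀⠀⠀
⠀⠀⠀⠿⠿⠂⠂⠿⠀⠀⠀
⠀⠀⠀⠿⠿⠂⠂⠿⠀⠀⠀
⠀⠀⠀⠿⠿⠂⠂⠿⠀⠀⠀
⠀⠀⠀⠿⠿⣾⠂⠿⠀⠀⠀
⠀⠀⠀⠿⠿⠂⠂⠿⠀⠀⠀
⠀⠀⠀⠿⠿⠂⠂⠿⠀⠀⠀
⠀⠀⠀⠀⠀⠀⠀⠀⠀⠀⠀
⠀⠀⠀⠀⠀⠀⠀⠀⠀⠀⠀
⠀⠀⠀⠀⠀⠀⠀⠀⠀⠀⠀

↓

⠀⠀⠀⠀⠀⠀⠀⠀⠀⠀⠀
⠀⠀⠀⠿⠿⠂⠂⠿⠀⠀⠀
⠀⠀⠀⠿⠿⠂⠂⠿⠀⠀⠀
⠀⠀⠀⠿⠿⠂⠂⠿⠀⠀⠀
⠀⠀⠀⠿⠿⠂⠂⠿⠀⠀⠀
⠀⠀⠀⠿⠿⣾⠂⠿⠀⠀⠀
⠀⠀⠀⠿⠿⠂⠂⠿⠀⠀⠀
⠀⠀⠀⠿⠂⠛⠛⠿⠀⠀⠀
⠀⠀⠀⠀⠀⠀⠀⠀⠀⠀⠀
⠀⠀⠀⠀⠀⠀⠀⠀⠀⠀⠀
⠀⠀⠀⠀⠀⠀⠀⠀⠀⠀⠀

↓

⠀⠀⠀⠿⠿⠂⠂⠿⠀⠀⠀
⠀⠀⠀⠿⠿⠂⠂⠿⠀⠀⠀
⠀⠀⠀⠿⠿⠂⠂⠿⠀⠀⠀
⠀⠀⠀⠿⠿⠂⠂⠿⠀⠀⠀
⠀⠀⠀⠿⠿⠂⠂⠿⠀⠀⠀
⠀⠀⠀⠿⠿⣾⠂⠿⠀⠀⠀
⠀⠀⠀⠿⠂⠛⠛⠿⠀⠀⠀
⠀⠀⠀⠿⠂⠂⠂⠿⠀⠀⠀
⠀⠀⠀⠀⠀⠀⠀⠀⠀⠀⠀
⠀⠀⠀⠀⠀⠀⠀⠀⠀⠀⠀
⠀⠀⠀⠀⠀⠀⠀⠀⠀⠀⠀

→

⠀⠀⠿⠿⠂⠂⠿⠀⠀⠀⠿
⠀⠀⠿⠿⠂⠂⠿⠀⠀⠀⠿
⠀⠀⠿⠿⠂⠂⠿⠀⠀⠀⠿
⠀⠀⠿⠿⠂⠂⠿⠿⠀⠀⠿
⠀⠀⠿⠿⠂⠂⠿⠿⠀⠀⠿
⠀⠀⠿⠿⠂⣾⠿⠿⠀⠀⠿
⠀⠀⠿⠂⠛⠛⠿⠿⠀⠀⠿
⠀⠀⠿⠂⠂⠂⠿⠿⠀⠀⠿
⠀⠀⠀⠀⠀⠀⠀⠀⠀⠀⠿
⠀⠀⠀⠀⠀⠀⠀⠀⠀⠀⠿
⠀⠀⠀⠀⠀⠀⠀⠀⠀⠀⠿

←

⠀⠀⠀⠿⠿⠂⠂⠿⠀⠀⠀
⠀⠀⠀⠿⠿⠂⠂⠿⠀⠀⠀
⠀⠀⠀⠿⠿⠂⠂⠿⠀⠀⠀
⠀⠀⠀⠿⠿⠂⠂⠿⠿⠀⠀
⠀⠀⠀⠿⠿⠂⠂⠿⠿⠀⠀
⠀⠀⠀⠿⠿⣾⠂⠿⠿⠀⠀
⠀⠀⠀⠿⠂⠛⠛⠿⠿⠀⠀
⠀⠀⠀⠿⠂⠂⠂⠿⠿⠀⠀
⠀⠀⠀⠀⠀⠀⠀⠀⠀⠀⠀
⠀⠀⠀⠀⠀⠀⠀⠀⠀⠀⠀
⠀⠀⠀⠀⠀⠀⠀⠀⠀⠀⠀

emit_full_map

⠿⠿⠂⠂⠿⠀
⠿⠿⠂⠂⠿⠀
⠿⠿⠂⠂⠿⠀
⠿⠿⠂⠂⠿⠿
⠿⠿⠂⠂⠿⠿
⠿⠿⣾⠂⠿⠿
⠿⠂⠛⠛⠿⠿
⠿⠂⠂⠂⠿⠿

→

⠀⠀⠿⠿⠂⠂⠿⠀⠀⠀⠿
⠀⠀⠿⠿⠂⠂⠿⠀⠀⠀⠿
⠀⠀⠿⠿⠂⠂⠿⠀⠀⠀⠿
⠀⠀⠿⠿⠂⠂⠿⠿⠀⠀⠿
⠀⠀⠿⠿⠂⠂⠿⠿⠀⠀⠿
⠀⠀⠿⠿⠂⣾⠿⠿⠀⠀⠿
⠀⠀⠿⠂⠛⠛⠿⠿⠀⠀⠿
⠀⠀⠿⠂⠂⠂⠿⠿⠀⠀⠿
⠀⠀⠀⠀⠀⠀⠀⠀⠀⠀⠿
⠀⠀⠀⠀⠀⠀⠀⠀⠀⠀⠿
⠀⠀⠀⠀⠀⠀⠀⠀⠀⠀⠿

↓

⠀⠀⠿⠿⠂⠂⠿⠀⠀⠀⠿
⠀⠀⠿⠿⠂⠂⠿⠀⠀⠀⠿
⠀⠀⠿⠿⠂⠂⠿⠿⠀⠀⠿
⠀⠀⠿⠿⠂⠂⠿⠿⠀⠀⠿
⠀⠀⠿⠿⠂⠂⠿⠿⠀⠀⠿
⠀⠀⠿⠂⠛⣾⠿⠿⠀⠀⠿
⠀⠀⠿⠂⠂⠂⠿⠿⠀⠀⠿
⠀⠀⠀⠂⠂⠂⠿⠿⠀⠀⠿
⠀⠀⠀⠀⠀⠀⠀⠀⠀⠀⠿
⠀⠀⠀⠀⠀⠀⠀⠀⠀⠀⠿
⠀⠀⠀⠀⠀⠀⠀⠀⠀⠀⠿

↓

⠀⠀⠿⠿⠂⠂⠿⠀⠀⠀⠿
⠀⠀⠿⠿⠂⠂⠿⠿⠀⠀⠿
⠀⠀⠿⠿⠂⠂⠿⠿⠀⠀⠿
⠀⠀⠿⠿⠂⠂⠿⠿⠀⠀⠿
⠀⠀⠿⠂⠛⠛⠿⠿⠀⠀⠿
⠀⠀⠿⠂⠂⣾⠿⠿⠀⠀⠿
⠀⠀⠀⠂⠂⠂⠿⠿⠀⠀⠿
⠀⠀⠀⠂⠂⠂⠿⠿⠀⠀⠿
⠀⠀⠀⠀⠀⠀⠀⠀⠀⠀⠿
⠀⠀⠀⠀⠀⠀⠀⠀⠀⠀⠿
⠀⠀⠀⠀⠀⠀⠀⠀⠀⠀⠿

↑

⠀⠀⠿⠿⠂⠂⠿⠀⠀⠀⠿
⠀⠀⠿⠿⠂⠂⠿⠀⠀⠀⠿
⠀⠀⠿⠿⠂⠂⠿⠿⠀⠀⠿
⠀⠀⠿⠿⠂⠂⠿⠿⠀⠀⠿
⠀⠀⠿⠿⠂⠂⠿⠿⠀⠀⠿
⠀⠀⠿⠂⠛⣾⠿⠿⠀⠀⠿
⠀⠀⠿⠂⠂⠂⠿⠿⠀⠀⠿
⠀⠀⠀⠂⠂⠂⠿⠿⠀⠀⠿
⠀⠀⠀⠂⠂⠂⠿⠿⠀⠀⠿
⠀⠀⠀⠀⠀⠀⠀⠀⠀⠀⠿
⠀⠀⠀⠀⠀⠀⠀⠀⠀⠀⠿

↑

⠀⠀⠿⠿⠂⠂⠿⠀⠀⠀⠿
⠀⠀⠿⠿⠂⠂⠿⠀⠀⠀⠿
⠀⠀⠿⠿⠂⠂⠿⠀⠀⠀⠿
⠀⠀⠿⠿⠂⠂⠿⠿⠀⠀⠿
⠀⠀⠿⠿⠂⠂⠿⠿⠀⠀⠿
⠀⠀⠿⠿⠂⣾⠿⠿⠀⠀⠿
⠀⠀⠿⠂⠛⠛⠿⠿⠀⠀⠿
⠀⠀⠿⠂⠂⠂⠿⠿⠀⠀⠿
⠀⠀⠀⠂⠂⠂⠿⠿⠀⠀⠿
⠀⠀⠀⠂⠂⠂⠿⠿⠀⠀⠿
⠀⠀⠀⠀⠀⠀⠀⠀⠀⠀⠿

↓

⠀⠀⠿⠿⠂⠂⠿⠀⠀⠀⠿
⠀⠀⠿⠿⠂⠂⠿⠀⠀⠀⠿
⠀⠀⠿⠿⠂⠂⠿⠿⠀⠀⠿
⠀⠀⠿⠿⠂⠂⠿⠿⠀⠀⠿
⠀⠀⠿⠿⠂⠂⠿⠿⠀⠀⠿
⠀⠀⠿⠂⠛⣾⠿⠿⠀⠀⠿
⠀⠀⠿⠂⠂⠂⠿⠿⠀⠀⠿
⠀⠀⠀⠂⠂⠂⠿⠿⠀⠀⠿
⠀⠀⠀⠂⠂⠂⠿⠿⠀⠀⠿
⠀⠀⠀⠀⠀⠀⠀⠀⠀⠀⠿
⠀⠀⠀⠀⠀⠀⠀⠀⠀⠀⠿

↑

⠀⠀⠿⠿⠂⠂⠿⠀⠀⠀⠿
⠀⠀⠿⠿⠂⠂⠿⠀⠀⠀⠿
⠀⠀⠿⠿⠂⠂⠿⠀⠀⠀⠿
⠀⠀⠿⠿⠂⠂⠿⠿⠀⠀⠿
⠀⠀⠿⠿⠂⠂⠿⠿⠀⠀⠿
⠀⠀⠿⠿⠂⣾⠿⠿⠀⠀⠿
⠀⠀⠿⠂⠛⠛⠿⠿⠀⠀⠿
⠀⠀⠿⠂⠂⠂⠿⠿⠀⠀⠿
⠀⠀⠀⠂⠂⠂⠿⠿⠀⠀⠿
⠀⠀⠀⠂⠂⠂⠿⠿⠀⠀⠿
⠀⠀⠀⠀⠀⠀⠀⠀⠀⠀⠿

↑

⠀⠀⠀⠀⠀⠀⠀⠀⠀⠀⠿
⠀⠀⠿⠿⠂⠂⠿⠀⠀⠀⠿
⠀⠀⠿⠿⠂⠂⠿⠀⠀⠀⠿
⠀⠀⠿⠿⠂⠂⠿⠿⠀⠀⠿
⠀⠀⠿⠿⠂⠂⠿⠿⠀⠀⠿
⠀⠀⠿⠿⠂⣾⠿⠿⠀⠀⠿
⠀⠀⠿⠿⠂⠂⠿⠿⠀⠀⠿
⠀⠀⠿⠂⠛⠛⠿⠿⠀⠀⠿
⠀⠀⠿⠂⠂⠂⠿⠿⠀⠀⠿
⠀⠀⠀⠂⠂⠂⠿⠿⠀⠀⠿
⠀⠀⠀⠂⠂⠂⠿⠿⠀⠀⠿

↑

⠀⠀⠀⠀⠀⠀⠀⠀⠀⠀⠿
⠀⠀⠀⠀⠀⠀⠀⠀⠀⠀⠿
⠀⠀⠿⠿⠂⠂⠿⠀⠀⠀⠿
⠀⠀⠿⠿⠂⠂⠿⠿⠀⠀⠿
⠀⠀⠿⠿⠂⠂⠿⠿⠀⠀⠿
⠀⠀⠿⠿⠂⣾⠿⠿⠀⠀⠿
⠀⠀⠿⠿⠂⠂⠿⠿⠀⠀⠿
⠀⠀⠿⠿⠂⠂⠿⠿⠀⠀⠿
⠀⠀⠿⠂⠛⠛⠿⠿⠀⠀⠿
⠀⠀⠿⠂⠂⠂⠿⠿⠀⠀⠿
⠀⠀⠀⠂⠂⠂⠿⠿⠀⠀⠿

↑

⠀⠀⠀⠀⠀⠀⠀⠀⠀⠀⠿
⠀⠀⠀⠀⠀⠀⠀⠀⠀⠀⠿
⠀⠀⠀⠀⠀⠀⠀⠀⠀⠀⠿
⠀⠀⠿⠿⠂⠂⠿⠿⠀⠀⠿
⠀⠀⠿⠿⠂⠂⠿⠿⠀⠀⠿
⠀⠀⠿⠿⠂⣾⠿⠿⠀⠀⠿
⠀⠀⠿⠿⠂⠂⠿⠿⠀⠀⠿
⠀⠀⠿⠿⠂⠂⠿⠿⠀⠀⠿
⠀⠀⠿⠿⠂⠂⠿⠿⠀⠀⠿
⠀⠀⠿⠂⠛⠛⠿⠿⠀⠀⠿
⠀⠀⠿⠂⠂⠂⠿⠿⠀⠀⠿

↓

⠀⠀⠀⠀⠀⠀⠀⠀⠀⠀⠿
⠀⠀⠀⠀⠀⠀⠀⠀⠀⠀⠿
⠀⠀⠿⠿⠂⠂⠿⠿⠀⠀⠿
⠀⠀⠿⠿⠂⠂⠿⠿⠀⠀⠿
⠀⠀⠿⠿⠂⠂⠿⠿⠀⠀⠿
⠀⠀⠿⠿⠂⣾⠿⠿⠀⠀⠿
⠀⠀⠿⠿⠂⠂⠿⠿⠀⠀⠿
⠀⠀⠿⠿⠂⠂⠿⠿⠀⠀⠿
⠀⠀⠿⠂⠛⠛⠿⠿⠀⠀⠿
⠀⠀⠿⠂⠂⠂⠿⠿⠀⠀⠿
⠀⠀⠀⠂⠂⠂⠿⠿⠀⠀⠿

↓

⠀⠀⠀⠀⠀⠀⠀⠀⠀⠀⠿
⠀⠀⠿⠿⠂⠂⠿⠿⠀⠀⠿
⠀⠀⠿⠿⠂⠂⠿⠿⠀⠀⠿
⠀⠀⠿⠿⠂⠂⠿⠿⠀⠀⠿
⠀⠀⠿⠿⠂⠂⠿⠿⠀⠀⠿
⠀⠀⠿⠿⠂⣾⠿⠿⠀⠀⠿
⠀⠀⠿⠿⠂⠂⠿⠿⠀⠀⠿
⠀⠀⠿⠂⠛⠛⠿⠿⠀⠀⠿
⠀⠀⠿⠂⠂⠂⠿⠿⠀⠀⠿
⠀⠀⠀⠂⠂⠂⠿⠿⠀⠀⠿
⠀⠀⠀⠂⠂⠂⠿⠿⠀⠀⠿

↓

⠀⠀⠿⠿⠂⠂⠿⠿⠀⠀⠿
⠀⠀⠿⠿⠂⠂⠿⠿⠀⠀⠿
⠀⠀⠿⠿⠂⠂⠿⠿⠀⠀⠿
⠀⠀⠿⠿⠂⠂⠿⠿⠀⠀⠿
⠀⠀⠿⠿⠂⠂⠿⠿⠀⠀⠿
⠀⠀⠿⠿⠂⣾⠿⠿⠀⠀⠿
⠀⠀⠿⠂⠛⠛⠿⠿⠀⠀⠿
⠀⠀⠿⠂⠂⠂⠿⠿⠀⠀⠿
⠀⠀⠀⠂⠂⠂⠿⠿⠀⠀⠿
⠀⠀⠀⠂⠂⠂⠿⠿⠀⠀⠿
⠀⠀⠀⠀⠀⠀⠀⠀⠀⠀⠿

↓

⠀⠀⠿⠿⠂⠂⠿⠿⠀⠀⠿
⠀⠀⠿⠿⠂⠂⠿⠿⠀⠀⠿
⠀⠀⠿⠿⠂⠂⠿⠿⠀⠀⠿
⠀⠀⠿⠿⠂⠂⠿⠿⠀⠀⠿
⠀⠀⠿⠿⠂⠂⠿⠿⠀⠀⠿
⠀⠀⠿⠂⠛⣾⠿⠿⠀⠀⠿
⠀⠀⠿⠂⠂⠂⠿⠿⠀⠀⠿
⠀⠀⠀⠂⠂⠂⠿⠿⠀⠀⠿
⠀⠀⠀⠂⠂⠂⠿⠿⠀⠀⠿
⠀⠀⠀⠀⠀⠀⠀⠀⠀⠀⠿
⠀⠀⠀⠀⠀⠀⠀⠀⠀⠀⠿

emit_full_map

⠿⠿⠂⠂⠿⠿
⠿⠿⠂⠂⠿⠿
⠿⠿⠂⠂⠿⠿
⠿⠿⠂⠂⠿⠿
⠿⠿⠂⠂⠿⠿
⠿⠿⠂⠂⠿⠿
⠿⠂⠛⣾⠿⠿
⠿⠂⠂⠂⠿⠿
⠀⠂⠂⠂⠿⠿
⠀⠂⠂⠂⠿⠿

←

⠀⠀⠀⠿⠿⠂⠂⠿⠿⠀⠀
⠀⠀⠀⠿⠿⠂⠂⠿⠿⠀⠀
⠀⠀⠀⠿⠿⠂⠂⠿⠿⠀⠀
⠀⠀⠀⠿⠿⠂⠂⠿⠿⠀⠀
⠀⠀⠀⠿⠿⠂⠂⠿⠿⠀⠀
⠀⠀⠀⠿⠂⣾⠛⠿⠿⠀⠀
⠀⠀⠀⠿⠂⠂⠂⠿⠿⠀⠀
⠀⠀⠀⠿⠂⠂⠂⠿⠿⠀⠀
⠀⠀⠀⠀⠂⠂⠂⠿⠿⠀⠀
⠀⠀⠀⠀⠀⠀⠀⠀⠀⠀⠀
⠀⠀⠀⠀⠀⠀⠀⠀⠀⠀⠀

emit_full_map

⠿⠿⠂⠂⠿⠿
⠿⠿⠂⠂⠿⠿
⠿⠿⠂⠂⠿⠿
⠿⠿⠂⠂⠿⠿
⠿⠿⠂⠂⠿⠿
⠿⠿⠂⠂⠿⠿
⠿⠂⣾⠛⠿⠿
⠿⠂⠂⠂⠿⠿
⠿⠂⠂⠂⠿⠿
⠀⠂⠂⠂⠿⠿
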